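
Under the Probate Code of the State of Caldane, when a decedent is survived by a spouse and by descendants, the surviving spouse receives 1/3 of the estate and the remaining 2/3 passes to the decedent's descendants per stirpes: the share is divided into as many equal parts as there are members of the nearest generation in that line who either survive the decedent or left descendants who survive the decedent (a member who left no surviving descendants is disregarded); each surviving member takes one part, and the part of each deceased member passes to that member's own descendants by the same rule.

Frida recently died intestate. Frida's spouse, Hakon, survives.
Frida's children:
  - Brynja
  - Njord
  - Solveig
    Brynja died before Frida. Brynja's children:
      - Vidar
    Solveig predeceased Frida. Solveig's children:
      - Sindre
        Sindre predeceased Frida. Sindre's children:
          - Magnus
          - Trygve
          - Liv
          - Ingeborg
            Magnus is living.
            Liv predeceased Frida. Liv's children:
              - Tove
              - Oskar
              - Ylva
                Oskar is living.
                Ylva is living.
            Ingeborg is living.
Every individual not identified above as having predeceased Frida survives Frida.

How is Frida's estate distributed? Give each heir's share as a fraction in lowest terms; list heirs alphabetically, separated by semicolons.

Hakon, as surviving spouse, takes 1/3.
The remaining 2/3 passes to Frida's descendants per stirpes.
The 2/3 is divided into 3 equal shares of 2/9 among Brynja, Njord, Solveig.
Brynja predeceased; the 2/9 allotted to Brynja's branch passes to Brynja's issue by representation.
Vidar is the sole taker at this level and receives the full 2/9.
Njord is living and takes 2/9.
Solveig predeceased; the 2/9 allotted to Solveig's branch passes to Solveig's issue by representation.
Sindre's line is the sole branch at this level, so the full 2/9 passes to Sindre's issue by representation.
The 2/9 is divided into 4 equal shares of 1/18 among Magnus, Trygve, Liv, Ingeborg.
Magnus is living and takes 1/18.
Trygve is living and takes 1/18.
Liv predeceased; the 1/18 allotted to Liv's branch passes to Liv's issue by representation.
The 1/18 is divided into 3 equal shares of 1/54 among Tove, Oskar, Ylva.
Tove is living and takes 1/54.
Oskar is living and takes 1/54.
Ylva is living and takes 1/54.
Ingeborg is living and takes 1/18.

Hakon 1/3; Ingeborg 1/18; Magnus 1/18; Njord 2/9; Oskar 1/54; Tove 1/54; Trygve 1/18; Vidar 2/9; Ylva 1/54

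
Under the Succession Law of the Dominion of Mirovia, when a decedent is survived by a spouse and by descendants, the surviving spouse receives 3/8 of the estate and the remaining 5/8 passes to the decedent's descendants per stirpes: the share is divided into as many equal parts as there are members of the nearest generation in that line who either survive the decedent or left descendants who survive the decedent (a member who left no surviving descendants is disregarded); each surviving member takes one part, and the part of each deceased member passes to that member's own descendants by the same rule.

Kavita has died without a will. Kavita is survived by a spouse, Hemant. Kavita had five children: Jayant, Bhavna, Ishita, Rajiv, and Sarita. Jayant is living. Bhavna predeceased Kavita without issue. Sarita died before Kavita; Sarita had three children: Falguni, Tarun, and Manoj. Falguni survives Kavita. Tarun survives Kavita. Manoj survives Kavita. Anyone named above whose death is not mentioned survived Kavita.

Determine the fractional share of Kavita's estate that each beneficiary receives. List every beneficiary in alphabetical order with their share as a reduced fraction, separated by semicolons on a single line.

Hemant, as surviving spouse, takes 3/8.
The remaining 5/8 passes to Kavita's descendants per stirpes.
Bhavna left no surviving issue, so that branch lapses and is disregarded.
The 5/8 is divided into 4 equal shares of 5/32 among Jayant, Ishita, Rajiv, Sarita.
Jayant is living and takes 5/32.
Ishita is living and takes 5/32.
Rajiv is living and takes 5/32.
Sarita predeceased; the 5/32 allotted to Sarita's branch passes to Sarita's issue by representation.
The 5/32 is divided into 3 equal shares of 5/96 among Falguni, Tarun, Manoj.
Falguni is living and takes 5/96.
Tarun is living and takes 5/96.
Manoj is living and takes 5/96.

Falguni 5/96; Hemant 3/8; Ishita 5/32; Jayant 5/32; Manoj 5/96; Rajiv 5/32; Tarun 5/96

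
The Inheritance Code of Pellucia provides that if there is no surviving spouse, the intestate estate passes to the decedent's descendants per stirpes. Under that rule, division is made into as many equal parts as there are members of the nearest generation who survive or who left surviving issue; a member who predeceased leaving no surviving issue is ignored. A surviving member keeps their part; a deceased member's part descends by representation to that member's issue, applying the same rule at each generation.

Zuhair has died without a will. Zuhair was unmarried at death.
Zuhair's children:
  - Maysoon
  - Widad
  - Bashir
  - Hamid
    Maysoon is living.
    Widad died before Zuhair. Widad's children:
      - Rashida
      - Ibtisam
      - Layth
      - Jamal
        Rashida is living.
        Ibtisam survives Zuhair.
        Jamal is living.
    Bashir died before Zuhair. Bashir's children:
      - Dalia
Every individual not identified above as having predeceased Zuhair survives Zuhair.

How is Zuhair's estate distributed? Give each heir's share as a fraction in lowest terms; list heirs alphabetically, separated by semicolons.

Dalia 1/4; Hamid 1/4; Ibtisam 1/16; Jamal 1/16; Layth 1/16; Maysoon 1/4; Rashida 1/16

There is no surviving spouse, so the entire estate passes to Zuhair's descendants per stirpes.
The estate is divided into 4 equal shares of 1/4 among Maysoon, Widad, Bashir, Hamid.
Maysoon is living and takes 1/4.
Widad predeceased; the 1/4 allotted to Widad's branch passes to Widad's issue by representation.
The 1/4 is divided into 4 equal shares of 1/16 among Rashida, Ibtisam, Layth, Jamal.
Rashida is living and takes 1/16.
Ibtisam is living and takes 1/16.
Layth is living and takes 1/16.
Jamal is living and takes 1/16.
Bashir predeceased; the 1/4 allotted to Bashir's branch passes to Bashir's issue by representation.
Dalia is the sole taker at this level and receives the full 1/4.
Hamid is living and takes 1/4.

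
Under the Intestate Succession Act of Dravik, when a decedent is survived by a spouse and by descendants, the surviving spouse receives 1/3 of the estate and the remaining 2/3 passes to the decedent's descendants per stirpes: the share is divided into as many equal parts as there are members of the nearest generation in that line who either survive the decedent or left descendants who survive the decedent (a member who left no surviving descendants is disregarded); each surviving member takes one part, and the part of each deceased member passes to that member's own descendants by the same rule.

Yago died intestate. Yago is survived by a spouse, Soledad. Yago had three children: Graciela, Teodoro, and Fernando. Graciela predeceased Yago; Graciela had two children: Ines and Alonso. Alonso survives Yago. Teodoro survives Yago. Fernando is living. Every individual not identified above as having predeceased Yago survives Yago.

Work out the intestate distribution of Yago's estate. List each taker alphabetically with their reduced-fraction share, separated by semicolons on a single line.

Soledad, as surviving spouse, takes 1/3.
The remaining 2/3 passes to Yago's descendants per stirpes.
The 2/3 is divided into 3 equal shares of 2/9 among Graciela, Teodoro, Fernando.
Graciela predeceased; the 2/9 allotted to Graciela's branch passes to Graciela's issue by representation.
The 2/9 is divided into 2 equal shares of 1/9 among Ines, Alonso.
Ines is living and takes 1/9.
Alonso is living and takes 1/9.
Teodoro is living and takes 2/9.
Fernando is living and takes 2/9.

Alonso 1/9; Fernando 2/9; Ines 1/9; Soledad 1/3; Teodoro 2/9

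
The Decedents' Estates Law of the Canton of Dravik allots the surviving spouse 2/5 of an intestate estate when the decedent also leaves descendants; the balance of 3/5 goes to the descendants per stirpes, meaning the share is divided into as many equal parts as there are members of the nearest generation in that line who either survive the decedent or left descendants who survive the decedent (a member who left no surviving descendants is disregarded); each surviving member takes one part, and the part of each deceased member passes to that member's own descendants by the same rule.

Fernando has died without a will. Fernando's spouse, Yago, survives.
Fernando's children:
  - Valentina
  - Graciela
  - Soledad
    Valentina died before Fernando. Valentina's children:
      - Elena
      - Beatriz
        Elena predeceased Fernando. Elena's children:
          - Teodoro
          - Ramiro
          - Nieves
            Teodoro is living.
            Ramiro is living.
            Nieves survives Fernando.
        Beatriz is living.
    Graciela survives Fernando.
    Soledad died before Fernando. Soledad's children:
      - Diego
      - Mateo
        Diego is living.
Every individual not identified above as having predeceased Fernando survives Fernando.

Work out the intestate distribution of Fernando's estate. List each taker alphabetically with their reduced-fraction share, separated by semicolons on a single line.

Yago, as surviving spouse, takes 2/5.
The remaining 3/5 passes to Fernando's descendants per stirpes.
The 3/5 is divided into 3 equal shares of 1/5 among Valentina, Graciela, Soledad.
Valentina predeceased; the 1/5 allotted to Valentina's branch passes to Valentina's issue by representation.
The 1/5 is divided into 2 equal shares of 1/10 among Elena, Beatriz.
Elena predeceased; the 1/10 allotted to Elena's branch passes to Elena's issue by representation.
The 1/10 is divided into 3 equal shares of 1/30 among Teodoro, Ramiro, Nieves.
Teodoro is living and takes 1/30.
Ramiro is living and takes 1/30.
Nieves is living and takes 1/30.
Beatriz is living and takes 1/10.
Graciela is living and takes 1/5.
Soledad predeceased; the 1/5 allotted to Soledad's branch passes to Soledad's issue by representation.
The 1/5 is divided into 2 equal shares of 1/10 among Diego, Mateo.
Diego is living and takes 1/10.
Mateo is living and takes 1/10.

Beatriz 1/10; Diego 1/10; Graciela 1/5; Mateo 1/10; Nieves 1/30; Ramiro 1/30; Teodoro 1/30; Yago 2/5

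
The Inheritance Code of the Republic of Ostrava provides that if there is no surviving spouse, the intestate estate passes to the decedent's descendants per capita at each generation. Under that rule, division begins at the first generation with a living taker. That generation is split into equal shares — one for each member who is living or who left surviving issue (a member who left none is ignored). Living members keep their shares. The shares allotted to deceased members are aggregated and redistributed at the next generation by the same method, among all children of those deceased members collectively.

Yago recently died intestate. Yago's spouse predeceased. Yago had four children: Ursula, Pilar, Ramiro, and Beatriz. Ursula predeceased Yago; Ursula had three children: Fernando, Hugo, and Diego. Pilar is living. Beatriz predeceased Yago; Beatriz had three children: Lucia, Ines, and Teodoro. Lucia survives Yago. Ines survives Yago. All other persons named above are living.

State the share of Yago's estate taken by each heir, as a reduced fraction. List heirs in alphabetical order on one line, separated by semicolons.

Diego 1/12; Fernando 1/12; Hugo 1/12; Ines 1/12; Lucia 1/12; Pilar 1/4; Ramiro 1/4; Teodoro 1/12

There is no surviving spouse, so the entire estate passes to Yago's descendants per capita at each generation.
At generation 1 (Ursula, Pilar, Ramiro, Beatriz) there are 4 shares of (1)/4 = 1/4 each.
Living: Pilar and Ramiro — each takes 1/4.
Deceased: Ursula and Beatriz. Their combined 1/2 is pooled and carried to generation 2.
At generation 2 (Fernando, Hugo, Diego, Lucia, Ines, Teodoro) there are 6 shares of (1/2)/6 = 1/12 each.
Living: Fernando, Hugo, Diego, Lucia, Ines, and Teodoro — each takes 1/12.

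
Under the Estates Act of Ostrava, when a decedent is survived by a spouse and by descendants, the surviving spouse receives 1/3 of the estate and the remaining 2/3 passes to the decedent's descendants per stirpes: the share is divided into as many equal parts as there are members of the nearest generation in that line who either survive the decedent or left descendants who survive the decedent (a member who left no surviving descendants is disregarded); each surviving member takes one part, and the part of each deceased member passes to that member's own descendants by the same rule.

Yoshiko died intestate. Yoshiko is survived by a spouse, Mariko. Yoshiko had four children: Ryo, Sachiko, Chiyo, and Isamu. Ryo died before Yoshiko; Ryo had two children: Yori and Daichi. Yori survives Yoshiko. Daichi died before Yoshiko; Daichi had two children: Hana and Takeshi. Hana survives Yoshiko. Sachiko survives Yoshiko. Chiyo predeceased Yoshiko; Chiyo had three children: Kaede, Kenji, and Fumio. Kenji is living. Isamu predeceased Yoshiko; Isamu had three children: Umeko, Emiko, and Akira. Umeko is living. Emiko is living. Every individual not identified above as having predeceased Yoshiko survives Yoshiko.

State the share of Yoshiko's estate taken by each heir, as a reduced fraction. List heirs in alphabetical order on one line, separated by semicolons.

Akira 1/18; Emiko 1/18; Fumio 1/18; Hana 1/24; Kaede 1/18; Kenji 1/18; Mariko 1/3; Sachiko 1/6; Takeshi 1/24; Umeko 1/18; Yori 1/12

Mariko, as surviving spouse, takes 1/3.
The remaining 2/3 passes to Yoshiko's descendants per stirpes.
The 2/3 is divided into 4 equal shares of 1/6 among Ryo, Sachiko, Chiyo, Isamu.
Ryo predeceased; the 1/6 allotted to Ryo's branch passes to Ryo's issue by representation.
The 1/6 is divided into 2 equal shares of 1/12 among Yori, Daichi.
Yori is living and takes 1/12.
Daichi predeceased; the 1/12 allotted to Daichi's branch passes to Daichi's issue by representation.
The 1/12 is divided into 2 equal shares of 1/24 among Hana, Takeshi.
Hana is living and takes 1/24.
Takeshi is living and takes 1/24.
Sachiko is living and takes 1/6.
Chiyo predeceased; the 1/6 allotted to Chiyo's branch passes to Chiyo's issue by representation.
The 1/6 is divided into 3 equal shares of 1/18 among Kaede, Kenji, Fumio.
Kaede is living and takes 1/18.
Kenji is living and takes 1/18.
Fumio is living and takes 1/18.
Isamu predeceased; the 1/6 allotted to Isamu's branch passes to Isamu's issue by representation.
The 1/6 is divided into 3 equal shares of 1/18 among Umeko, Emiko, Akira.
Umeko is living and takes 1/18.
Emiko is living and takes 1/18.
Akira is living and takes 1/18.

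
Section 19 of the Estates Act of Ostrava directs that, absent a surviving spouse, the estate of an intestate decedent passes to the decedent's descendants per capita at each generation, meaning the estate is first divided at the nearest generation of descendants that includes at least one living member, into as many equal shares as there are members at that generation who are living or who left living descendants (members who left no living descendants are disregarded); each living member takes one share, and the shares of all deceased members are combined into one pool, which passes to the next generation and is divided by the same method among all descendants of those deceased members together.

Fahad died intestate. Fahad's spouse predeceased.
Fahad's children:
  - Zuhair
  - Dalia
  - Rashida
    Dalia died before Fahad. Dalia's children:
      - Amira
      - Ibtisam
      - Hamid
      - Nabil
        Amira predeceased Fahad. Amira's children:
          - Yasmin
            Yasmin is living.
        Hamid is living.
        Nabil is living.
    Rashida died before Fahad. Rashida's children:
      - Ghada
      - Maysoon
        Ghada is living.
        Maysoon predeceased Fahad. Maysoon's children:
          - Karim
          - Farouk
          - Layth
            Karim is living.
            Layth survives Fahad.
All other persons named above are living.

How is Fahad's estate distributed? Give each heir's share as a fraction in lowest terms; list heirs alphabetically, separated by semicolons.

Farouk 1/18; Ghada 1/9; Hamid 1/9; Ibtisam 1/9; Karim 1/18; Layth 1/18; Nabil 1/9; Yasmin 1/18; Zuhair 1/3

There is no surviving spouse, so the entire estate passes to Fahad's descendants per capita at each generation.
At generation 1 (Zuhair, Dalia, Rashida) there are 3 shares of (1)/3 = 1/3 each.
Living: Zuhair — each takes 1/3.
Deceased: Dalia and Rashida. Their combined 2/3 is pooled and carried to generation 2.
At generation 2 (Amira, Ibtisam, Hamid, Nabil, Ghada, Maysoon) there are 6 shares of (2/3)/6 = 1/9 each.
Living: Ibtisam, Hamid, Nabil, and Ghada — each takes 1/9.
Deceased: Amira and Maysoon. Their combined 2/9 is pooled and carried to generation 3.
At generation 3 (Yasmin, Karim, Farouk, Layth) there are 4 shares of (2/9)/4 = 1/18 each.
Living: Yasmin, Karim, Farouk, and Layth — each takes 1/18.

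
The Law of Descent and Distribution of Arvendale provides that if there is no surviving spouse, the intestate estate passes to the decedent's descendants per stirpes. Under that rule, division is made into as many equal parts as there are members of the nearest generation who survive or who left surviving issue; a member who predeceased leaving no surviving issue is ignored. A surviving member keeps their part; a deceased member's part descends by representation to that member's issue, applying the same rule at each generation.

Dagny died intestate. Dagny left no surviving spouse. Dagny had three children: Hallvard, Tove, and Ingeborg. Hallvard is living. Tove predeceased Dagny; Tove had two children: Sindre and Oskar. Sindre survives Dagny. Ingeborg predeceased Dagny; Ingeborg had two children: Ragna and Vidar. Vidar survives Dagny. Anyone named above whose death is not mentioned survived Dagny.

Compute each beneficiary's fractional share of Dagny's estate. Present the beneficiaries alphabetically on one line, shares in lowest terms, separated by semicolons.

Hallvard 1/3; Oskar 1/6; Ragna 1/6; Sindre 1/6; Vidar 1/6

There is no surviving spouse, so the entire estate passes to Dagny's descendants per stirpes.
The estate is divided into 3 equal shares of 1/3 among Hallvard, Tove, Ingeborg.
Hallvard is living and takes 1/3.
Tove predeceased; the 1/3 allotted to Tove's branch passes to Tove's issue by representation.
The 1/3 is divided into 2 equal shares of 1/6 among Sindre, Oskar.
Sindre is living and takes 1/6.
Oskar is living and takes 1/6.
Ingeborg predeceased; the 1/3 allotted to Ingeborg's branch passes to Ingeborg's issue by representation.
The 1/3 is divided into 2 equal shares of 1/6 among Ragna, Vidar.
Ragna is living and takes 1/6.
Vidar is living and takes 1/6.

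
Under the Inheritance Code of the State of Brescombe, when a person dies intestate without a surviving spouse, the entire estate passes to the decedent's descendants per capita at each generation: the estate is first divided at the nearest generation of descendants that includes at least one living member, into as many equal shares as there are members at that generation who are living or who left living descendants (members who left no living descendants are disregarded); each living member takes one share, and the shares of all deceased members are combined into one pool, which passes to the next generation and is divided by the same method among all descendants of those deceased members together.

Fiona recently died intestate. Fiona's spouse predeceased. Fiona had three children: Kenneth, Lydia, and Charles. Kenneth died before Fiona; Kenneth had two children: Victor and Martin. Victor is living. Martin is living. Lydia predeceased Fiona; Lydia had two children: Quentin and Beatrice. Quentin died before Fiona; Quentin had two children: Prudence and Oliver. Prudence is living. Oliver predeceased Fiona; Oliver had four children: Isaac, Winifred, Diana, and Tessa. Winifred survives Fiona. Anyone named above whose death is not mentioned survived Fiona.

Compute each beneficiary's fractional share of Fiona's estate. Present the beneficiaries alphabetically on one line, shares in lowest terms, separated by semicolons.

There is no surviving spouse, so the entire estate passes to Fiona's descendants per capita at each generation.
At generation 1 (Kenneth, Lydia, Charles) there are 3 shares of (1)/3 = 1/3 each.
Living: Charles — each takes 1/3.
Deceased: Kenneth and Lydia. Their combined 2/3 is pooled and carried to generation 2.
At generation 2 (Victor, Martin, Quentin, Beatrice) there are 4 shares of (2/3)/4 = 1/6 each.
Living: Victor, Martin, and Beatrice — each takes 1/6.
Deceased: Quentin. That 1/6 share is carried to generation 3.
At generation 3 (Prudence, Oliver) there are 2 shares of (1/6)/2 = 1/12 each.
Living: Prudence — each takes 1/12.
Deceased: Oliver. That 1/12 share is carried to generation 4.
At generation 4 (Isaac, Winifred, Diana, Tessa) there are 4 shares of (1/12)/4 = 1/48 each.
Living: Isaac, Winifred, Diana, and Tessa — each takes 1/48.

Beatrice 1/6; Charles 1/3; Diana 1/48; Isaac 1/48; Martin 1/6; Prudence 1/12; Tessa 1/48; Victor 1/6; Winifred 1/48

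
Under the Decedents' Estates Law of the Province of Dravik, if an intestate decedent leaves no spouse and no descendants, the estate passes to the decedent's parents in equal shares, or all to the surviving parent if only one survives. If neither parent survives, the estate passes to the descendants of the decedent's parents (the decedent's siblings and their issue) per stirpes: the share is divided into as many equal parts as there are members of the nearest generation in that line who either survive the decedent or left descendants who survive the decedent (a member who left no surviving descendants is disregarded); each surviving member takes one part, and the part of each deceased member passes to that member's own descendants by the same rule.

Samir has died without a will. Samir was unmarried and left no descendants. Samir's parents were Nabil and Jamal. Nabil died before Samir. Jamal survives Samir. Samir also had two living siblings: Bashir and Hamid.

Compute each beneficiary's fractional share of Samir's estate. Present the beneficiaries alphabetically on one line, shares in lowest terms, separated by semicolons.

Jamal 1

Only one parent, Jamal, survives, so Jamal takes the entire estate. The siblings take nothing because a surviving parent has priority.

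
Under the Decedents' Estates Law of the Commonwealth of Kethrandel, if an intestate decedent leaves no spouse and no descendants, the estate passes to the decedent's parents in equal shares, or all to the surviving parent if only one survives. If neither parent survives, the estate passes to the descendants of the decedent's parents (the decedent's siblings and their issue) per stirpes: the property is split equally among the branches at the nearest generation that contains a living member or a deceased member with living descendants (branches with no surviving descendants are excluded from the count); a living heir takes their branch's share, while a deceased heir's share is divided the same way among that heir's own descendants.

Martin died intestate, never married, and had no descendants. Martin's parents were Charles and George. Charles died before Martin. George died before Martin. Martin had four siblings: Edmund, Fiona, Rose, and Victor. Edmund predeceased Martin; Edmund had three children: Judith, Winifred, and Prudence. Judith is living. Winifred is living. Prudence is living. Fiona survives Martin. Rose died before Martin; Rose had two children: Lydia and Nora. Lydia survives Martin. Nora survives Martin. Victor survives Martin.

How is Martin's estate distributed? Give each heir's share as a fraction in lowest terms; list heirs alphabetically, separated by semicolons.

Neither parent survives and there are no descendants, so the estate passes to Martin's siblings and their issue per stirpes.
The estate is divided into 4 equal shares of 1/4 among Edmund, Fiona, Rose, Victor.
Edmund predeceased; the 1/4 allotted to Edmund's branch passes to Edmund's issue by representation.
The 1/4 is divided into 3 equal shares of 1/12 among Judith, Winifred, Prudence.
Judith is living and takes 1/12.
Winifred is living and takes 1/12.
Prudence is living and takes 1/12.
Fiona is living and takes 1/4.
Rose predeceased; the 1/4 allotted to Rose's branch passes to Rose's issue by representation.
The 1/4 is divided into 2 equal shares of 1/8 among Lydia, Nora.
Lydia is living and takes 1/8.
Nora is living and takes 1/8.
Victor is living and takes 1/4.

Fiona 1/4; Judith 1/12; Lydia 1/8; Nora 1/8; Prudence 1/12; Victor 1/4; Winifred 1/12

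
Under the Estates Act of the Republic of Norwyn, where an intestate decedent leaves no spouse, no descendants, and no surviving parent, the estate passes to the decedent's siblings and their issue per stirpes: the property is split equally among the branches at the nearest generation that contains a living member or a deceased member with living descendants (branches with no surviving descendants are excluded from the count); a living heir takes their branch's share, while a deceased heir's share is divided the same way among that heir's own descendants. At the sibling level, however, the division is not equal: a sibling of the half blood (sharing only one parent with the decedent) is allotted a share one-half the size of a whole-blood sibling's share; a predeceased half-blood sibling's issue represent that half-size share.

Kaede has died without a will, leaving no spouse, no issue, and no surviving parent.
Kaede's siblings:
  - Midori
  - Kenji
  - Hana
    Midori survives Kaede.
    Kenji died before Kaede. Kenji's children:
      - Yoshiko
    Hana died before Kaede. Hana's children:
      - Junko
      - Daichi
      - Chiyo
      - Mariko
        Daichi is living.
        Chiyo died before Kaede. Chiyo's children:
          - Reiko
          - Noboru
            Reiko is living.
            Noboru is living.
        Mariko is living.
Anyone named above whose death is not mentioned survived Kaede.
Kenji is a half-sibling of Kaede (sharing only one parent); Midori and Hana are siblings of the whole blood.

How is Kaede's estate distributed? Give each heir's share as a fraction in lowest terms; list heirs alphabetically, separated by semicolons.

No spouse, descendants, or parent survives, so the estate passes to Kaede's siblings per stirpes.
Half-blood siblings count for one-half the weight of whole-blood siblings at the initial division.
Dividing 1 in proportion to weights (total weight 5/2): Midori (weight 1) → 2/5; Kenji (weight 1/2) → 1/5; Hana (weight 1) → 2/5.
Midori is living and takes 2/5.
Kenji predeceased; the 1/5 allotted to Kenji's branch passes to Kenji's issue by representation.
Yoshiko is the sole taker at this level and receives the full 1/5.
Hana predeceased; the 2/5 allotted to Hana's branch passes to Hana's issue by representation.
The 2/5 is divided into 4 equal shares of 1/10 among Junko, Daichi, Chiyo, Mariko.
Junko is living and takes 1/10.
Daichi is living and takes 1/10.
Chiyo predeceased; the 1/10 allotted to Chiyo's branch passes to Chiyo's issue by representation.
The 1/10 is divided into 2 equal shares of 1/20 among Reiko, Noboru.
Reiko is living and takes 1/20.
Noboru is living and takes 1/20.
Mariko is living and takes 1/10.

Daichi 1/10; Junko 1/10; Mariko 1/10; Midori 2/5; Noboru 1/20; Reiko 1/20; Yoshiko 1/5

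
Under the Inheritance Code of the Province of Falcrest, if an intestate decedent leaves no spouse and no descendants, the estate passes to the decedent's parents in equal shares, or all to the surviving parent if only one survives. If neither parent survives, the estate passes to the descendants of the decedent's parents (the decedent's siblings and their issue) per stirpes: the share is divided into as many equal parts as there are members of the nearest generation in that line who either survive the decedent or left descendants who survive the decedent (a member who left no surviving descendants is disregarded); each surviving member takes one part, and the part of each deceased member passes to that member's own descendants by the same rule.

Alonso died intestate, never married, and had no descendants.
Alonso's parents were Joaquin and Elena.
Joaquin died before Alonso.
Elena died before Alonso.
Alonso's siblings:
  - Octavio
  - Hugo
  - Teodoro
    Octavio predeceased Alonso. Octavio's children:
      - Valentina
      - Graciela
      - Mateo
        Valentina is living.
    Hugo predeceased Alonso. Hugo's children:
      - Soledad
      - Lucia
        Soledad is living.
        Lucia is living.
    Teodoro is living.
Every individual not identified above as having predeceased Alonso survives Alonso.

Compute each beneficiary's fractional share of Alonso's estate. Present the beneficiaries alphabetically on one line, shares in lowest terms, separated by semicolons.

Graciela 1/9; Lucia 1/6; Mateo 1/9; Soledad 1/6; Teodoro 1/3; Valentina 1/9

Neither parent survives and there are no descendants, so the estate passes to Alonso's siblings and their issue per stirpes.
The estate is divided into 3 equal shares of 1/3 among Octavio, Hugo, Teodoro.
Octavio predeceased; the 1/3 allotted to Octavio's branch passes to Octavio's issue by representation.
The 1/3 is divided into 3 equal shares of 1/9 among Valentina, Graciela, Mateo.
Valentina is living and takes 1/9.
Graciela is living and takes 1/9.
Mateo is living and takes 1/9.
Hugo predeceased; the 1/3 allotted to Hugo's branch passes to Hugo's issue by representation.
The 1/3 is divided into 2 equal shares of 1/6 among Soledad, Lucia.
Soledad is living and takes 1/6.
Lucia is living and takes 1/6.
Teodoro is living and takes 1/3.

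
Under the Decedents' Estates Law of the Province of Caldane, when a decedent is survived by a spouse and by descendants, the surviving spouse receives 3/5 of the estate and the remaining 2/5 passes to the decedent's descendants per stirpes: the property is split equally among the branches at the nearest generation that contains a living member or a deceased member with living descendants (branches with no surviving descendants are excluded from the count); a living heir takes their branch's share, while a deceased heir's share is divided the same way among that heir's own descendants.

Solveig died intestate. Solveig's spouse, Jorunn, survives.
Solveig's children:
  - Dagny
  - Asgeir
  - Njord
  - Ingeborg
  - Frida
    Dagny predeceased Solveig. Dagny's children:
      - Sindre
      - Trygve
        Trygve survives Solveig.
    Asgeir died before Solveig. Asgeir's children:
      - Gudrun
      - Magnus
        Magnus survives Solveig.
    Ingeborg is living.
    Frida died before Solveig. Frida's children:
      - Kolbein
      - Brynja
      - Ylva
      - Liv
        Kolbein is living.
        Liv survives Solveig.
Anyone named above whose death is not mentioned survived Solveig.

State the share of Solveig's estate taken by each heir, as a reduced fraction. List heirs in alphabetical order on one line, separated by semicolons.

Brynja 1/50; Gudrun 1/25; Ingeborg 2/25; Jorunn 3/5; Kolbein 1/50; Liv 1/50; Magnus 1/25; Njord 2/25; Sindre 1/25; Trygve 1/25; Ylva 1/50

Jorunn, as surviving spouse, takes 3/5.
The remaining 2/5 passes to Solveig's descendants per stirpes.
The 2/5 is divided into 5 equal shares of 2/25 among Dagny, Asgeir, Njord, Ingeborg, Frida.
Dagny predeceased; the 2/25 allotted to Dagny's branch passes to Dagny's issue by representation.
The 2/25 is divided into 2 equal shares of 1/25 among Sindre, Trygve.
Sindre is living and takes 1/25.
Trygve is living and takes 1/25.
Asgeir predeceased; the 2/25 allotted to Asgeir's branch passes to Asgeir's issue by representation.
The 2/25 is divided into 2 equal shares of 1/25 among Gudrun, Magnus.
Gudrun is living and takes 1/25.
Magnus is living and takes 1/25.
Njord is living and takes 2/25.
Ingeborg is living and takes 2/25.
Frida predeceased; the 2/25 allotted to Frida's branch passes to Frida's issue by representation.
The 2/25 is divided into 4 equal shares of 1/50 among Kolbein, Brynja, Ylva, Liv.
Kolbein is living and takes 1/50.
Brynja is living and takes 1/50.
Ylva is living and takes 1/50.
Liv is living and takes 1/50.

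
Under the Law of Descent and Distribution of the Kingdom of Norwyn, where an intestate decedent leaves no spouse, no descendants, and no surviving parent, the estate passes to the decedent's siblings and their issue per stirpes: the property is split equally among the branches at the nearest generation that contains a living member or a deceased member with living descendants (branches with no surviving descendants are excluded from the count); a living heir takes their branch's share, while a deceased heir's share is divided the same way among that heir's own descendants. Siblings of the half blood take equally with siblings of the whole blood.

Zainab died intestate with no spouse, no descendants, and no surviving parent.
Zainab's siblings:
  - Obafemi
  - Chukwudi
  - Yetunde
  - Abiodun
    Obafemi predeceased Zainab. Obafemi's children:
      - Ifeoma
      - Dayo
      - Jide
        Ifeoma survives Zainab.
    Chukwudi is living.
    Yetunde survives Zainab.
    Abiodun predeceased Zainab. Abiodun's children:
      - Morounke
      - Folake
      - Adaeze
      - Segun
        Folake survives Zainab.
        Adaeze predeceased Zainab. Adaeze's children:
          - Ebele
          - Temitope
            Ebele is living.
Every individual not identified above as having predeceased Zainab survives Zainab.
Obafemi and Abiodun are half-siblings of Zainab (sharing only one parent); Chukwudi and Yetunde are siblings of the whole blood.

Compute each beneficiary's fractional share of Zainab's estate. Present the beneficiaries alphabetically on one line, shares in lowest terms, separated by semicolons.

No spouse, descendants, or parent survives, so the estate passes to Zainab's siblings per stirpes.
Half-blood and whole-blood siblings take equally under the stated rule.
The estate is divided into 4 equal shares of 1/4 among Obafemi, Chukwudi, Yetunde, Abiodun.
Obafemi predeceased; the 1/4 allotted to Obafemi's branch passes to Obafemi's issue by representation.
The 1/4 is divided into 3 equal shares of 1/12 among Ifeoma, Dayo, Jide.
Ifeoma is living and takes 1/12.
Dayo is living and takes 1/12.
Jide is living and takes 1/12.
Chukwudi is living and takes 1/4.
Yetunde is living and takes 1/4.
Abiodun predeceased; the 1/4 allotted to Abiodun's branch passes to Abiodun's issue by representation.
The 1/4 is divided into 4 equal shares of 1/16 among Morounke, Folake, Adaeze, Segun.
Morounke is living and takes 1/16.
Folake is living and takes 1/16.
Adaeze predeceased; the 1/16 allotted to Adaeze's branch passes to Adaeze's issue by representation.
The 1/16 is divided into 2 equal shares of 1/32 among Ebele, Temitope.
Ebele is living and takes 1/32.
Temitope is living and takes 1/32.
Segun is living and takes 1/16.

Chukwudi 1/4; Dayo 1/12; Ebele 1/32; Folake 1/16; Ifeoma 1/12; Jide 1/12; Morounke 1/16; Segun 1/16; Temitope 1/32; Yetunde 1/4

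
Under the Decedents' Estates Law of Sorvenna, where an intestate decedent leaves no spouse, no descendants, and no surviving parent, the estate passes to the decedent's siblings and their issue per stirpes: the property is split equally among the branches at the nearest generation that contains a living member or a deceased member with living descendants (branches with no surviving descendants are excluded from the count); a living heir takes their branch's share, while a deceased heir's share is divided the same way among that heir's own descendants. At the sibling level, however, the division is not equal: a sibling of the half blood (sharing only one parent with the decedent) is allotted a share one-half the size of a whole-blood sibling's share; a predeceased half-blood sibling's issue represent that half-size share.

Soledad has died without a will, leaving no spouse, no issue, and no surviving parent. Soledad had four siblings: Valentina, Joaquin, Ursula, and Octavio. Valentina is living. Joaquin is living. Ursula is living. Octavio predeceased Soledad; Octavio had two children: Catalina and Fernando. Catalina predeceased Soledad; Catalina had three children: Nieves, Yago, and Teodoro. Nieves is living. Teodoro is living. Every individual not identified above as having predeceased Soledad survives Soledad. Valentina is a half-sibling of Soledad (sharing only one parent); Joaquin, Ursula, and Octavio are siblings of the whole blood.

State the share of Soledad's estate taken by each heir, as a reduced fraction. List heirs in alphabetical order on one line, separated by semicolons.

No spouse, descendants, or parent survives, so the estate passes to Soledad's siblings per stirpes.
Half-blood siblings count for one-half the weight of whole-blood siblings at the initial division.
Dividing 1 in proportion to weights (total weight 7/2): Valentina (weight 1/2) → 1/7; Joaquin (weight 1) → 2/7; Ursula (weight 1) → 2/7; Octavio (weight 1) → 2/7.
Valentina is living and takes 1/7.
Joaquin is living and takes 2/7.
Ursula is living and takes 2/7.
Octavio predeceased; the 2/7 allotted to Octavio's branch passes to Octavio's issue by representation.
The 2/7 is divided into 2 equal shares of 1/7 among Catalina, Fernando.
Catalina predeceased; the 1/7 allotted to Catalina's branch passes to Catalina's issue by representation.
The 1/7 is divided into 3 equal shares of 1/21 among Nieves, Yago, Teodoro.
Nieves is living and takes 1/21.
Yago is living and takes 1/21.
Teodoro is living and takes 1/21.
Fernando is living and takes 1/7.

Fernando 1/7; Joaquin 2/7; Nieves 1/21; Teodoro 1/21; Ursula 2/7; Valentina 1/7; Yago 1/21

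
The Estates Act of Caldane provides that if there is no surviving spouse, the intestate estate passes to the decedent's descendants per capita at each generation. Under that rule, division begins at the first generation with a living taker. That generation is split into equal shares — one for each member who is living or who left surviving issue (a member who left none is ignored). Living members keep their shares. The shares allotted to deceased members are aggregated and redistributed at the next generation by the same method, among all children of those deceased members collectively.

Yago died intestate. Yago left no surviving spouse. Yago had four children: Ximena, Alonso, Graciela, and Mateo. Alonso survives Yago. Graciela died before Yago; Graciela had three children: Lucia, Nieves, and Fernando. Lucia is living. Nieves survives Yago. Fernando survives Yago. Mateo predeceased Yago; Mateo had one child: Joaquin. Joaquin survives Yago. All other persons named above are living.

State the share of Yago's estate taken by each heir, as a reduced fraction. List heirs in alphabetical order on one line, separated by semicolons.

There is no surviving spouse, so the entire estate passes to Yago's descendants per capita at each generation.
At generation 1 (Ximena, Alonso, Graciela, Mateo) there are 4 shares of (1)/4 = 1/4 each.
Living: Ximena and Alonso — each takes 1/4.
Deceased: Graciela and Mateo. Their combined 1/2 is pooled and carried to generation 2.
At generation 2 (Lucia, Nieves, Fernando, Joaquin) there are 4 shares of (1/2)/4 = 1/8 each.
Living: Lucia, Nieves, Fernando, and Joaquin — each takes 1/8.

Alonso 1/4; Fernando 1/8; Joaquin 1/8; Lucia 1/8; Nieves 1/8; Ximena 1/4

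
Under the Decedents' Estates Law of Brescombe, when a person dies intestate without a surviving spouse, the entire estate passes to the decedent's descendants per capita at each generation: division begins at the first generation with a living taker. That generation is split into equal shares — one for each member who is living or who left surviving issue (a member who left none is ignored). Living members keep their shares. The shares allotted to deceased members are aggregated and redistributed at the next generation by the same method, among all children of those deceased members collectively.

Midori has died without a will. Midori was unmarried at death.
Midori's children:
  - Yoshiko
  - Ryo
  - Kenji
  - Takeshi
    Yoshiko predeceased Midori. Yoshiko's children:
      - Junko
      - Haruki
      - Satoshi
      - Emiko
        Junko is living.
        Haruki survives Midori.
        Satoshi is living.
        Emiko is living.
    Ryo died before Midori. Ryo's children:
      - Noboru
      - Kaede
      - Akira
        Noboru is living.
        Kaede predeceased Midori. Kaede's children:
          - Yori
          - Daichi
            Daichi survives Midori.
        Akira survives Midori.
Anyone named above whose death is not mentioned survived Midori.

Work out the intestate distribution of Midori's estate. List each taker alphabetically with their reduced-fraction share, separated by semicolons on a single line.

Akira 1/14; Daichi 1/28; Emiko 1/14; Haruki 1/14; Junko 1/14; Kenji 1/4; Noboru 1/14; Satoshi 1/14; Takeshi 1/4; Yori 1/28

There is no surviving spouse, so the entire estate passes to Midori's descendants per capita at each generation.
At generation 1 (Yoshiko, Ryo, Kenji, Takeshi) there are 4 shares of (1)/4 = 1/4 each.
Living: Kenji and Takeshi — each takes 1/4.
Deceased: Yoshiko and Ryo. Their combined 1/2 is pooled and carried to generation 2.
At generation 2 (Junko, Haruki, Satoshi, Emiko, Noboru, Kaede, Akira) there are 7 shares of (1/2)/7 = 1/14 each.
Living: Junko, Haruki, Satoshi, Emiko, Noboru, and Akira — each takes 1/14.
Deceased: Kaede. That 1/14 share is carried to generation 3.
At generation 3 (Yori, Daichi) there are 2 shares of (1/14)/2 = 1/28 each.
Living: Yori and Daichi — each takes 1/28.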